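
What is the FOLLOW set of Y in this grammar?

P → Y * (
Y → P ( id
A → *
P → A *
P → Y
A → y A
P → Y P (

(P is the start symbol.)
{ $, '(', '*', 'y' }

To compute FOLLOW(Y), find every occurrence of Y on a right-hand side N → α Y β: add FIRST(β) \ {ε}, and if β is empty or nullable also add FOLLOW(N). Iterate to a fixed point.

In P → Y * (: Y is followed by '*' '(', add FIRST('*' '(') \ {ε} = { '*' }
In P → Y: Y is at the end, add FOLLOW(P)
In P → Y P (: Y is followed by P '(', add FIRST(P '(') \ {ε} = { '*', 'y' }

The FOLLOW sets referred to above (computed the same way, to a fixed point):
  FOLLOW(P) = { $, '(' }

Taking the union: FOLLOW(Y) = { $, '(', '*', 'y' }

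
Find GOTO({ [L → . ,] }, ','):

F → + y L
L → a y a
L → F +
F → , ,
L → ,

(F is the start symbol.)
GOTO(I, ',') = CLOSURE({ [A → αX.β] : [A → α.Xβ] ∈ I, X = ',' })

Items with dot before ',', with the dot advanced:
  [L → . ,] → [L → , .]
Closure adds nothing (no advanced item has the dot before a non-terminal).

GOTO = { [L → , .] }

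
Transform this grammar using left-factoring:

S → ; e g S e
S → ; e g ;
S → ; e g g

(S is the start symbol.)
S → ; e g S'
S' → S e
S' → ;
S' → g

Left-factoring transforms A → αβ₁ | αβ₂ into A → αA' and A' → β₁ | β₂
(α is the longest common prefix among the alternatives). Repeat until
no nonterminal has two alternatives with a common prefix.

Round 1: S has alternatives sharing prefix '; e g'. Introduce S': S → ; e g S'
  Add: S' → S e
  Add: S' → ;
  Add: S' → g

No remaining common prefixes — done.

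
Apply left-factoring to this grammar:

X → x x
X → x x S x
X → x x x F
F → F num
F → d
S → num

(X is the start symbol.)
Left-factoring transforms A → αβ₁ | αβ₂ into A → αA' and A' → β₁ | β₂
(α is the longest common prefix among the alternatives). Repeat until
no nonterminal has two alternatives with a common prefix.

Round 1: X has alternatives sharing prefix 'x x'. Introduce X': X → x x X'
  Add: X' → ε
  Add: X' → S x
  Add: X' → x F

No remaining common prefixes — done.

Resulting grammar:
X → x x X'
X' → ε
X' → S x
X' → x F
F → F num
F → d
S → num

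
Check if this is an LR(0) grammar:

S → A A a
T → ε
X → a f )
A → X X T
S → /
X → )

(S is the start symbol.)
Yes, the grammar is LR(0)

A grammar is LR(0) if no state in the canonical LR(0) collection has:
  - both a shift item (dot before a terminal) and a complete item (shift-reduce conflict), or
  - two or more complete items (reduce-reduce conflict; the accept item [S' → S .] counts as a complete item here).

Augment with S' → S and build the canonical LR(0) collection (I0 = CLOSURE({[S' → . S]}), then GOTO on every symbol after a dot until no new states appear). It has 13 states:
  I0: { [A → . X X T], [S → . /], [S → . A A a], [S' → . S], [X → . )], [X → . a f )] }  — shift
  I1: { [X → ) .] }  — reduce
  I2: { [S → / .] }  — reduce
  I3: { [A → . X X T], [S → A . A a], [X → . )], [X → . a f )] }  — shift
  I4: { [S' → S .] }  — accept
  I5: { [A → X . X T], [X → . )], [X → . a f )] }  — shift
  I6: { [X → a . f )] }  — shift
  I7: { [X → a f . )] }  — shift
  I8: { [X → a f ) .] }  — reduce
  I9: { [A → X X . T], [T → .] }  — reduce
  I10: { [A → X X T .] }  — reduce
  I11: { [S → A A . a] }  — shift
  I12: { [S → A A a .] }  — reduce

Every state is either a pure shift/goto state or contains exactly one complete item and nothing to shift — no conflicts. The grammar is LR(0).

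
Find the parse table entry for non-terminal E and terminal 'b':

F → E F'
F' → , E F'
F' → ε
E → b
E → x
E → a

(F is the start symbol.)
E → b

To find M[E, 'b'], we find productions for E where 'b' is in the predict set (PREDICT(N → α) = (FIRST(α) \ {ε}) ∪ (FOLLOW(N) if α ⇒* ε)).

E → b: PREDICT = { 'b' }
  'b' is in predict set, so this production goes in M[E, 'b']
E → x: PREDICT = { 'x' }
E → a: PREDICT = { 'a' }

M[E, 'b'] = E → b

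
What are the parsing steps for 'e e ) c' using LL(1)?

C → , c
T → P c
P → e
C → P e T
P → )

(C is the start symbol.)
LL(1) parsing maintains a stack (initially the start symbol over $) and the input. At each step: if the stack top is a terminal, match it against the current input token; if it is a non-terminal N, replace it with the RHS of M[N, lookahead] (the unique production whose predict set contains the lookahead).

Stack is shown with the top on the left.

Stack    Input      Action
--------------------------
C $      e e ) c $  output C → P e T
P e T $  e e ) c $  output P → e
e e T $  e e ) c $  match 'e'
e T $    e ) c $    match 'e'
T $      ) c $      output T → P c
P c $    ) c $      output P → )
) c $    ) c $      match ')'
c $      c $        match 'c'
$        $          accept

The string is accepted.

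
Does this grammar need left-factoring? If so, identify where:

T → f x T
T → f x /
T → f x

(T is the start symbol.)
Left-factoring is needed when two productions for the same non-terminal
share a common prefix on the right-hand side.

Productions for T:
  T → f x T
  T → f x /
  T → f x

Found common prefix 'f x' in productions for T

Answer: Yes, T has productions with common prefix 'f x'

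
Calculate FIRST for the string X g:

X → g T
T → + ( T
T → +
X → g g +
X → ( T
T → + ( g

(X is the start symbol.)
{ '(', 'g' }

FIRST sets of the non-terminals involved (from the grammar, by fixed-point iteration):
  FIRST(X) = { '(', 'g' }

To compute FIRST(X g), process the symbols left to right:
Symbol X is a non-terminal. Add FIRST(X) \ {ε} = { '(', 'g' }
X is not nullable (ε ∉ FIRST(X)), so stop here.
FIRST(X g) = { '(', 'g' }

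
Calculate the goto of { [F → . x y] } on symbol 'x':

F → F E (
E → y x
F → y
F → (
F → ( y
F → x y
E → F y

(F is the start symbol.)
{ [F → x . y] }

GOTO(I, 'x') = CLOSURE({ [A → αX.β] : [A → α.Xβ] ∈ I, X = 'x' })

Items with dot before 'x', with the dot advanced:
  [F → . x y] → [F → x . y]
Closure adds nothing (no advanced item has the dot before a non-terminal).

GOTO = { [F → x . y] }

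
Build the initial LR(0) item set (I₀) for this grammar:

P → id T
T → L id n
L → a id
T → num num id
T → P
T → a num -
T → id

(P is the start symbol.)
First, augment the grammar with P' → P
I₀ = CLOSURE({ [P' → . P] }):
  [P' → . P] has the dot before P: add [P → . id T]
No further items can be added.

I₀ = { [P → . id T], [P' → . P] }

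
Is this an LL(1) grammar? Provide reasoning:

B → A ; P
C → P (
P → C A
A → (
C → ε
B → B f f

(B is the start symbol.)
No. Predict set conflict for B: { '(' }

Relevant sets:
  FIRST(A) = { '(' }
  FIRST(B) = { '(' }
  FIRST(P) = { '(' }
  FOLLOW(C) = { '(' }

For B:
  PREDICT(B → A ';' P) = { '(' }
  PREDICT(B → B f f) = { '(' }
For C:
  PREDICT(C → P '(') = { '(' }
  PREDICT(C → ε) = { '(' }
P, A have a single production, so nothing to check there.

Conflict found: Predict set conflict for B: { '(' }
The grammar is NOT LL(1).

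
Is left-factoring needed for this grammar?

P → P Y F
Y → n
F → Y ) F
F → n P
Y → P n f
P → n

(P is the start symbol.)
Left-factoring is needed when two productions for the same non-terminal
share a common prefix on the right-hand side.

Productions for P:
  P → P Y F
  P → n
Productions for Y:
  Y → n
  Y → P n f
Productions for F:
  F → Y ) F
  F → n P

No common prefixes found.

Answer: No, left-factoring is not needed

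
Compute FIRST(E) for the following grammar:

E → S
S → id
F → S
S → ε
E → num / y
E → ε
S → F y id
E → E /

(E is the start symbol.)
FIRST sets of the other non-terminals involved (by the same procedure, iterated to a fixed point):
  FIRST(S) = { 'id', 'y', ε }

From E → S:
  - S is a non-terminal: add FIRST(S) \ {ε} = { 'id', 'y' }
    S is nullable and nothing follows, so the whole right-hand side can vanish: ε ∈ FIRST(E)
From E → num / y:
  - num is a terminal: add 'num' and stop
From E → ε:
  - ε-production, so ε ∈ FIRST(E)
From E → E /:
  - E is the symbol being defined: contributes nothing new
    E is nullable, so continue to the next symbol
  - '/' is a terminal: add '/' and stop

Collecting: FIRST(E) = { '/', 'id', 'num', 'y', ε }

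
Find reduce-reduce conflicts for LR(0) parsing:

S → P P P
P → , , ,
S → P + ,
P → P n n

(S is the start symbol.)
Augment with S' → S and build the canonical LR(0) collection (I0 = CLOSURE({[S' → . S]}), then GOTO on every symbol after a dot until no new states appear). It has 12 states:
  I0: { [P → . , , ,], [P → . P n n], [S → . P + ,], [S → . P P P], [S' → . S] }  — shift
  I1: { [P → , . , ,] }  — shift
  I2: { [P → . , , ,], [P → . P n n], [P → P . n n], [S → P . + ,], [S → P . P P] }  — shift
  I3: { [S' → S .] }  — accept
  I4: { [S → P + . ,] }  — shift
  I5: { [P → . , , ,], [P → . P n n], [P → P . n n], [S → P P . P] }  — shift
  I6: { [P → P n . n] }  — shift
  I7: { [P → P n n .] }  — reduce
  I8: { [P → P . n n], [S → P P P .] }  — shift, reduce
  I9: { [S → P + , .] }  — reduce
  I10: { [P → , , . ,] }  — shift
  I11: { [P → , , , .] }  — reduce

No state contains more than one complete item.

Answer: No reduce-reduce conflicts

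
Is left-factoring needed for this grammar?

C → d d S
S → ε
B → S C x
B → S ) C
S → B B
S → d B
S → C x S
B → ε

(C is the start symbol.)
Left-factoring is needed when two productions for the same non-terminal
share a common prefix on the right-hand side.

Productions for S:
  S → ε
  S → B B
  S → d B
  S → C x S
Productions for B:
  B → S C x
  B → S ) C
  B → ε

Found common prefix 'S' in productions for B

Answer: Yes, B has productions with common prefix 'S'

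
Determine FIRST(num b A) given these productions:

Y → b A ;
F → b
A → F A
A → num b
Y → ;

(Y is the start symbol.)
{ 'num' }

To compute FIRST(num b A), process the symbols left to right:
Symbol num is a terminal. Add 'num' and stop.
FIRST(num b A) = { 'num' }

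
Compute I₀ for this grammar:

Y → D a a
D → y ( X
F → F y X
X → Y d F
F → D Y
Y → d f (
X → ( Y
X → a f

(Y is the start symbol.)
First, augment the grammar with Y' → Y
I₀ = CLOSURE({ [Y' → . Y] }):
  [Y' → . Y] has the dot before Y: add [Y → . D a a], [Y → . d f (]
  [Y → . D a a] has the dot before D: add [D → . y ( X]
No further items can be added.

I₀ = { [D → . y ( X], [Y → . D a a], [Y → . d f (], [Y' → . Y] }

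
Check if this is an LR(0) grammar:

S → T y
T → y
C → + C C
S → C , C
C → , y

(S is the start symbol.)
A grammar is LR(0) if no state in the canonical LR(0) collection has:
  - both a shift item (dot before a terminal) and a complete item (shift-reduce conflict), or
  - two or more complete items (reduce-reduce conflict; the accept item [S' → S .] counts as a complete item here).

Augment with S' → S and build the canonical LR(0) collection (I0 = CLOSURE({[S' → . S]}), then GOTO on every symbol after a dot until no new states appear). It has 13 states:
  I0: { [C → . + C C], [C → . , y], [S → . C , C], [S → . T y], [S' → . S], [T → . y] }  — shift
  I1: { [C → + . C C], [C → . + C C], [C → . , y] }  — shift
  I2: { [C → , . y] }  — shift
  I3: { [S → C . , C] }  — shift
  I4: { [S' → S .] }  — accept
  I5: { [S → T . y] }  — shift
  I6: { [T → y .] }  — reduce
  I7: { [S → T y .] }  — reduce
  I8: { [C → . + C C], [C → . , y], [S → C , . C] }  — shift
  I9: { [S → C , C .] }  — reduce
  I10: { [C → , y .] }  — reduce
  I11: { [C → + C . C], [C → . + C C], [C → . , y] }  — shift
  I12: { [C → + C C .] }  — reduce

Every state is either a pure shift/goto state or contains exactly one complete item and nothing to shift — no conflicts. The grammar is LR(0).

Answer: Yes, the grammar is LR(0)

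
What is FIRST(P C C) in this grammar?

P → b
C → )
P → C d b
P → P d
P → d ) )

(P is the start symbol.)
FIRST sets of the non-terminals involved (from the grammar, by fixed-point iteration):
  FIRST(P) = { ')', 'b', 'd' }

To compute FIRST(P C C), process the symbols left to right:
Symbol P is a non-terminal. Add FIRST(P) \ {ε} = { ')', 'b', 'd' }
P is not nullable (ε ∉ FIRST(P)), so stop here.
FIRST(P C C) = { ')', 'b', 'd' }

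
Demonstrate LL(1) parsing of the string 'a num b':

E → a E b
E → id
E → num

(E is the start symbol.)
LL(1) parsing maintains a stack (initially the start symbol over $) and the input. At each step: if the stack top is a terminal, match it against the current input token; if it is a non-terminal N, replace it with the RHS of M[N, lookahead] (the unique production whose predict set contains the lookahead).

Stack is shown with the top on the left.

Stack    Input      Action
--------------------------
E $      a num b $  output E → a E b
a E b $  a num b $  match 'a'
E b $    num b $    output E → num
num b $  num b $    match 'num'
b $      b $        match 'b'
$        $          accept

The string is accepted.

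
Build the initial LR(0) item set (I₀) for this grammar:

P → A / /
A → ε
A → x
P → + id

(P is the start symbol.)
{ [A → . x], [A → .], [P → . + id], [P → . A / /], [P' → . P] }

First, augment the grammar with P' → P
I₀ = CLOSURE({ [P' → . P] }):
  [P' → . P] has the dot before P: add [P → . A / /], [P → . + id]
  [P → . A / /] has the dot before A: add [A → .], [A → . x]
No further items can be added.

I₀ = { [A → . x], [A → .], [P → . + id], [P → . A / /], [P' → . P] }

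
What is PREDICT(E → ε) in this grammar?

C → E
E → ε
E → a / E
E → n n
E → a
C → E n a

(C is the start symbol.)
{ $, 'n' }

PREDICT(E → ε) = (FIRST(RHS) \ {ε}) ∪ (FOLLOW(E) if ε ∈ FIRST(RHS), i.e. RHS ⇒* ε)
The right-hand side is ε (FIRST(ε) = { ε }), so the predict set is FOLLOW(E) = { $, 'n' }
PREDICT(E → ε) = { $, 'n' }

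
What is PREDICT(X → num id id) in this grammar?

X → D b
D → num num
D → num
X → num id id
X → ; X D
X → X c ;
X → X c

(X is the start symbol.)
PREDICT(X → num id id) = (FIRST(RHS) \ {ε}) ∪ (FOLLOW(X) if ε ∈ FIRST(RHS), i.e. RHS ⇒* ε)
FIRST(num id id) = { 'num' }
ε ∉ FIRST(num id id), so FOLLOW(X) is not added.
PREDICT(X → num id id) = { 'num' }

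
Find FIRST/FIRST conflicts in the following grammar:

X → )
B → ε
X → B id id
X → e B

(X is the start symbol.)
No FIRST/FIRST conflicts.

A FIRST/FIRST conflict occurs when two productions N → α and N → β for the same non-terminal have FIRST(α) ∩ FIRST(β) ≠ ∅ (with ε ∈ FIRST of a nullable right-hand side, so two nullable alternatives also conflict).

FIRST sets of the non-terminals at (or reachable through a nullable prefix from) the front of some alternative:
  FIRST(B) = { ε }

Productions for X:
  X → ): FIRST = { ')' }
  X → B id id: FIRST = { 'id' }
  X → e B: FIRST = { 'e' }
B has only one production, so no FIRST/FIRST conflict is possible there.

All alternatives of each non-terminal have pairwise disjoint FIRST sets.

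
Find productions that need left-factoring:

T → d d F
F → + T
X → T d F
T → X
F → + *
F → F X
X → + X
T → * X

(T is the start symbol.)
Left-factoring is needed when two productions for the same non-terminal
share a common prefix on the right-hand side.

Productions for T:
  T → d d F
  T → X
  T → * X
Productions for F:
  F → + T
  F → + *
  F → F X
Productions for X:
  X → T d F
  X → + X

Found common prefix '+' in productions for F

Answer: Yes, F has productions with common prefix '+'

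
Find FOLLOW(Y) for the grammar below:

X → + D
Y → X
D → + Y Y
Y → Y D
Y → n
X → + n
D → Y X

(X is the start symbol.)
In D → + Y Y: Y is followed by Y, add FIRST(Y) \ {ε} = { '+', 'n' }
In D → + Y Y: Y is at the end, add FOLLOW(D)
In Y → Y D: Y is followed by D, add FIRST(D) \ {ε} = { '+', 'n' }
In D → Y X: Y is followed by X, add FIRST(X) \ {ε} = { '+' }

The FOLLOW sets referred to above (computed the same way, to a fixed point):
  FOLLOW(D) = { $, '+', 'n' }

Taking the union: FOLLOW(Y) = { $, '+', 'n' }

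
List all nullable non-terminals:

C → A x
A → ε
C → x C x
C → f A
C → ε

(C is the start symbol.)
A non-terminal is nullable if it can derive ε (the empty string): either it has an ε-production, or it has a production whose right-hand side consists entirely of nullable non-terminals.

ε-productions: A → ε, C → ε
So A, C are immediately nullable.
Every non-terminal is now nullable.
Nullable = { 'A', 'C' }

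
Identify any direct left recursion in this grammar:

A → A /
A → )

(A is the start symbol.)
Yes, A is left-recursive

A → A /: LEFT RECURSIVE (starts with A)
A → ): starts with ')'

The grammar has direct left recursion on: A.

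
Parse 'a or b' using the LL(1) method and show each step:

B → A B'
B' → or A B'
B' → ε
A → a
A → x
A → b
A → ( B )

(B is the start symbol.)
Stack is shown with the top on the left.

Stack      Input     Action
---------------------------
B $        a or b $  output B → A B'
A B' $     a or b $  output A → a
a B' $     a or b $  match 'a'
B' $       or b $    output B' → or A B'
or A B' $  or b $    match 'or'
A B' $     b $       output A → b
b B' $     b $       match 'b'
B' $       $         output B' → ε
$          $         accept

The string is accepted.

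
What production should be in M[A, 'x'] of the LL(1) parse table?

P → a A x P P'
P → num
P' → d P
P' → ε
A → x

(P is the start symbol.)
A → x

To find M[A, 'x'], we find productions for A where 'x' is in the predict set (PREDICT(N → α) = (FIRST(α) \ {ε}) ∪ (FOLLOW(N) if α ⇒* ε)).

A → x: PREDICT = { 'x' }
  'x' is in predict set, so this production goes in M[A, 'x']

M[A, 'x'] = A → x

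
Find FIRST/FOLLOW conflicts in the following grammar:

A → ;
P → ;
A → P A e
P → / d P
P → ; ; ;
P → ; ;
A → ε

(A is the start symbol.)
No FIRST/FOLLOW conflicts.

A FIRST/FOLLOW conflict occurs when a non-terminal N has a nullable alternative N → β (β ⇒* ε) and another alternative N → α with FIRST(α) ∩ FOLLOW(N) ≠ ∅: on such a lookahead the parser cannot decide between expanding α and letting N vanish via β.

Nullable non-terminals: A.
FIRST sets used below: FIRST(P) = { '/', ';' }

A: nullable alternative(s) A → ε; FOLLOW(A) = { $, 'e' }
  A → ;: FIRST \ {ε} = { ';' } — disjoint from FOLLOW(A)
  A → P A e: FIRST \ {ε} = { '/', ';' } — disjoint from FOLLOW(A)
  A → ε: FIRST \ {ε} = { } — this is the only nullable alternative, skip

P has no nullable alternative, so no FIRST/FOLLOW check is needed there.

No FIRST/FOLLOW conflicts found.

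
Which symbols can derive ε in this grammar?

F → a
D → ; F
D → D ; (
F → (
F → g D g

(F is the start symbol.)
A non-terminal is nullable if it can derive ε (the empty string): either it has an ε-production, or it has a production whose right-hand side consists entirely of nullable non-terminals.

There are no ε-productions, so no non-terminal can derive ε.
No non-terminals are nullable.

Answer: None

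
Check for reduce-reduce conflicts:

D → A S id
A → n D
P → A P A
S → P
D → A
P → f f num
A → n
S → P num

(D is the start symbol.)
No reduce-reduce conflicts

A reduce-reduce conflict occurs when an LR(0) state has two complete items [A → α .] and [B → β .] — both call for a reduction, and with no lookahead the parser cannot choose between them.

Augment with D' → D and build the canonical LR(0) collection (I0 = CLOSURE({[D' → . D]}), then GOTO on every symbol after a dot until no new states appear). It has 15 states:
  I0: { [A → . n D], [A → . n], [D → . A S id], [D → . A], [D' → . D] }  — shift
  I1: { [A → . n D], [A → . n], [D → A . S id], [D → A .], [P → . A P A], [P → . f f num], [S → . P num], [S → . P] }  — shift, reduce
  I2: { [D' → D .] }  — accept
  I3: { [A → . n D], [A → . n], [A → n . D], [A → n .], [D → . A S id], [D → . A] }  — shift, reduce
  I4: { [A → n D .] }  — reduce
  I5: { [A → . n D], [A → . n], [P → . A P A], [P → . f f num], [P → A . P A] }  — shift
  I6: { [S → P . num], [S → P .] }  — shift, reduce
  I7: { [D → A S . id] }  — shift
  I8: { [P → f . f num] }  — shift
  I9: { [P → f f . num] }  — shift
  I10: { [P → f f num .] }  — reduce
  I11: { [D → A S id .] }  — reduce
  I12: { [S → P num .] }  — reduce
  I13: { [A → . n D], [A → . n], [P → A P . A] }  — shift
  I14: { [P → A P A .] }  — reduce

No state contains more than one complete item.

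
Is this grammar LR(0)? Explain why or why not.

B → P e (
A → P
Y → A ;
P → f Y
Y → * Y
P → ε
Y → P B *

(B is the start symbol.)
A grammar is LR(0) if no state in the canonical LR(0) collection has:
  - both a shift item (dot before a terminal) and a complete item (shift-reduce conflict), or
  - two or more complete items (reduce-reduce conflict; the accept item [B' → B .] counts as a complete item here).

Augment with B' → B and build the canonical LR(0) collection (I0 = CLOSURE({[B' → . B]}), then GOTO on every symbol after a dot until no new states appear). It has 14 states:
  I0: { [B → . P e (], [B' → . B], [P → . f Y], [P → .] }  — shift, reduce
  I1: { [B' → B .] }  — accept
  I2: { [B → P . e (] }  — shift
  I3: { [A → . P], [P → . f Y], [P → .], [P → f . Y], [Y → . * Y], [Y → . A ;], [Y → . P B *] }  — shift, reduce
  I4: { [A → . P], [P → . f Y], [P → .], [Y → * . Y], [Y → . * Y], [Y → . A ;], [Y → . P B *] }  — shift, reduce
  I5: { [Y → A . ;] }  — shift
  I6: { [A → P .], [B → . P e (], [P → . f Y], [P → .], [Y → P . B *] }  — shift, 2 reduces
  I7: { [P → f Y .] }  — reduce
  I8: { [Y → P B . *] }  — shift
  I9: { [Y → P B * .] }  — reduce
  I10: { [Y → A ; .] }  — reduce
  I11: { [Y → * Y .] }  — reduce
  I12: { [B → P e . (] }  — shift
  I13: { [B → P e ( .] }  — reduce

Conflict in state I0:
  Shift-reduce conflict between [P → .] and [P → . f Y]
So the grammar is NOT LR(0).

Answer: No. Shift-reduce conflict between [P → .] and [P → . f Y]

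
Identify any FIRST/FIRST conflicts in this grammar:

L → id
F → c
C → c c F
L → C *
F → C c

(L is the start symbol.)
Yes. F → c / F → C c on { 'c' }

FIRST sets of the non-terminals at (or reachable through a nullable prefix from) the front of some alternative:
  FIRST(C) = { 'c' }

Productions for L:
  L → id: FIRST = { 'id' }
  L → C *: FIRST = { 'c' }
Productions for F:
  F → c: FIRST = { 'c' }
  F → C c: FIRST = { 'c' }
C has only one production, so no FIRST/FIRST conflict is possible there.

Conflict for F: F → c and F → C c
  Overlap: { 'c' }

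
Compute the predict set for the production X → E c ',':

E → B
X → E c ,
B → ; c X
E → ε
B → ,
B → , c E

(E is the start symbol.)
{ ',', ';', 'c' }

PREDICT(X → E c ',') = (FIRST(RHS) \ {ε}) ∪ (FOLLOW(X) if ε ∈ FIRST(RHS), i.e. RHS ⇒* ε)
FIRST(E) = { ',', ';', ε }
FIRST(E c ',') = { ',', ';', 'c' }
ε ∉ FIRST(E c ','), so FOLLOW(X) is not added.
PREDICT(X → E c ',') = { ',', ';', 'c' }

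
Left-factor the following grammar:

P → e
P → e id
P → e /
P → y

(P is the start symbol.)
P → e P'
P' → ε
P' → id
P' → /
P → y

Left-factoring transforms A → αβ₁ | αβ₂ into A → αA' and A' → β₁ | β₂
(α is the longest common prefix among the alternatives). Repeat until
no nonterminal has two alternatives with a common prefix.

Round 1: P has alternatives sharing prefix 'e'. Introduce P': P → e P'
  Add: P' → ε
  Add: P' → id
  Add: P' → /

No remaining common prefixes — done.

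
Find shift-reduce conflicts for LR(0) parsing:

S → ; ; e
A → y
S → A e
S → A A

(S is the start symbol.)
No shift-reduce conflicts

Augment with S' → S and build the canonical LR(0) collection (I0 = CLOSURE({[S' → . S]}), then GOTO on every symbol after a dot until no new states appear). It has 9 states:
  I0: { [A → . y], [S → . ; ; e], [S → . A A], [S → . A e], [S' → . S] }  — shift
  I1: { [S → ; . ; e] }  — shift
  I2: { [A → . y], [S → A . A], [S → A . e] }  — shift
  I3: { [S' → S .] }  — accept
  I4: { [A → y .] }  — reduce
  I5: { [S → A A .] }  — reduce
  I6: { [S → A e .] }  — reduce
  I7: { [S → ; ; . e] }  — shift
  I8: { [S → ; ; e .] }  — reduce

No state contains both a complete item and a shift item.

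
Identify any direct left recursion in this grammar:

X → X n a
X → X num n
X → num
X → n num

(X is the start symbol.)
Yes, X is left-recursive

Direct left recursion occurs when N → N α for some non-terminal N (the right-hand side begins with the left-hand side itself).

X → X n a: LEFT RECURSIVE (starts with X)
X → X num n: LEFT RECURSIVE (starts with X)
X → num: starts with num
X → n num: starts with n

The grammar has direct left recursion on: X.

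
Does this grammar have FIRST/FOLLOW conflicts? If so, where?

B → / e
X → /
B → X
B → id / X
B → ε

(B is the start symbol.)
Nullable non-terminals: B.
FIRST sets used below: FIRST(X) = { '/' }

B: nullable alternative(s) B → ε; FOLLOW(B) = { $ }
  B → / e: FIRST \ {ε} = { '/' } — disjoint from FOLLOW(B)
  B → X: FIRST \ {ε} = { '/' } — disjoint from FOLLOW(B)
  B → id / X: FIRST \ {ε} = { 'id' } — disjoint from FOLLOW(B)
  B → ε: FIRST \ {ε} = { } — this is the only nullable alternative, skip

X has no nullable alternative, so no FIRST/FOLLOW check is needed there.

No FIRST/FOLLOW conflicts found.

Answer: No FIRST/FOLLOW conflicts.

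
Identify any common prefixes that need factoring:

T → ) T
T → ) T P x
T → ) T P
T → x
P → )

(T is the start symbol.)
Yes, T has productions with common prefix ') T'

Left-factoring is needed when two productions for the same non-terminal
share a common prefix on the right-hand side.

Productions for T:
  T → ) T
  T → ) T P x
  T → ) T P
  T → x

Found common prefix ') T' in productions for T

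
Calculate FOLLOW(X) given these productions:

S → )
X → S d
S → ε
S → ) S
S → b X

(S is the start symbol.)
{ $, 'd' }

To compute FOLLOW(X), find every occurrence of X on a right-hand side N → α X β: add FIRST(β) \ {ε}, and if β is empty or nullable also add FOLLOW(N). Iterate to a fixed point.

In S → b X: X is at the end, add FOLLOW(S)

The FOLLOW sets referred to above (computed the same way, to a fixed point):
  FOLLOW(S) = { $, 'd' }

Taking the union: FOLLOW(X) = { $, 'd' }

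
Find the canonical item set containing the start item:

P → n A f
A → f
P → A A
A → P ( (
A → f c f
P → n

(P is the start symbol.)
First, augment the grammar with P' → P
I₀ = CLOSURE({ [P' → . P] }):
  [P' → . P] has the dot before P: add [P → . n A f], [P → . A A], [P → . n]
  [P → . A A] has the dot before A: add [A → . f], [A → . P ( (], [A → . f c f]
No further items can be added.

I₀ = { [A → . P ( (], [A → . f c f], [A → . f], [P → . A A], [P → . n A f], [P → . n], [P' → . P] }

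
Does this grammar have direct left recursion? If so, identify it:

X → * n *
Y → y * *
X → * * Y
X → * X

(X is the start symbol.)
Direct left recursion occurs when N → N α for some non-terminal N (the right-hand side begins with the left-hand side itself).

X → * n *: starts with '*'
Y → y * *: starts with y
X → * * Y: starts with '*'
X → * X: starts with '*'

No direct left recursion found.

Answer: No direct left recursion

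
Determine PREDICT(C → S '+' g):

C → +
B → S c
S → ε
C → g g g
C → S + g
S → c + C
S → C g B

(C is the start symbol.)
PREDICT(C → S '+' g) = (FIRST(RHS) \ {ε}) ∪ (FOLLOW(C) if ε ∈ FIRST(RHS), i.e. RHS ⇒* ε)
FIRST(S) = { '+', 'c', 'g', ε }
FIRST(S '+' g) = { '+', 'c', 'g' }
ε ∉ FIRST(S '+' g), so FOLLOW(C) is not added.
PREDICT(C → S '+' g) = { '+', 'c', 'g' }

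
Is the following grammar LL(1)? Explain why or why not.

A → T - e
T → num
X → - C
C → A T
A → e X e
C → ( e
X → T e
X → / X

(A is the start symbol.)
Yes, the grammar is LL(1).

A grammar is LL(1) if for each non-terminal N with multiple productions, the predict sets of those productions are pairwise disjoint, where PREDICT(N → α) = (FIRST(α) \ {ε}) ∪ (FOLLOW(N) if α ⇒* ε).

Relevant sets:
  FIRST(T) = { 'num' }
  FIRST(A) = { 'e', 'num' }

For A:
  PREDICT(A → T '-' e) = { 'num' }
  PREDICT(A → e X e) = { 'e' }
For X:
  PREDICT(X → '-' C) = { '-' }
  PREDICT(X → T e) = { 'num' }
  PREDICT(X → '/' X) = { '/' }
For C:
  PREDICT(C → A T) = { 'e', 'num' }
  PREDICT(C → '(' e) = { '(' }
T has a single production, so nothing to check there.

All predict sets are disjoint. The grammar IS LL(1).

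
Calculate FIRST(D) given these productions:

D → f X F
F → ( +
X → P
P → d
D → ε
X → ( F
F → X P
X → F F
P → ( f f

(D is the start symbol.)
{ 'f', ε }

From D → f X F:
  - f is a terminal: add 'f' and stop
From D → ε:
  - ε-production, so ε ∈ FIRST(D)

Collecting: FIRST(D) = { 'f', ε }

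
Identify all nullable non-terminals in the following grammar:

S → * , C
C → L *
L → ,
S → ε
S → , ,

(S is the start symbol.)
{ 'S' }

ε-productions: S → ε
So S is immediately nullable.
No further non-terminal can be added: every production for the remaining non-terminals contains a terminal or a non-nullable non-terminal.
Nullable = { 'S' }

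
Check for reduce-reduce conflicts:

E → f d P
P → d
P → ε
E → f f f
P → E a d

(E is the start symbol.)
No reduce-reduce conflicts

Augment with E' → E and build the canonical LR(0) collection (I0 = CLOSURE({[E' → . E]}), then GOTO on every symbol after a dot until no new states appear). It has 11 states:
  I0: { [E → . f d P], [E → . f f f], [E' → . E] }  — shift
  I1: { [E' → E .] }  — accept
  I2: { [E → f . d P], [E → f . f f] }  — shift
  I3: { [E → . f d P], [E → . f f f], [E → f d . P], [P → . E a d], [P → . d], [P → .] }  — shift, reduce
  I4: { [E → f f . f] }  — shift
  I5: { [E → f f f .] }  — reduce
  I6: { [P → E . a d] }  — shift
  I7: { [E → f d P .] }  — reduce
  I8: { [P → d .] }  — reduce
  I9: { [P → E a . d] }  — shift
  I10: { [P → E a d .] }  — reduce

No state contains more than one complete item.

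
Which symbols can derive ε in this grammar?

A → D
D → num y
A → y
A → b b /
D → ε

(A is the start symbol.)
{ 'A', 'D' }

A non-terminal is nullable if it can derive ε (the empty string): either it has an ε-production, or it has a production whose right-hand side consists entirely of nullable non-terminals.

ε-productions: D → ε
So D is immediately nullable.
A → D: every symbol on the right is nullable, so A is nullable too.
Every non-terminal is now nullable.
Nullable = { 'A', 'D' }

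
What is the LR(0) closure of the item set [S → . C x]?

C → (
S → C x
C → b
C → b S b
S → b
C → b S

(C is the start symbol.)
To compute CLOSURE, for each item [A → α.Bβ] where B is a non-terminal, add [B → .γ] for all productions B → γ; repeat for the newly added items until nothing changes.

Start with: [S → . C x]
  [S → . C x] has the dot before C: add [C → . (], [C → . b], [C → . b S b], [C → . b S]
No further items can be added.

CLOSURE = { [C → . (], [C → . b S b], [C → . b S], [C → . b], [S → . C x] }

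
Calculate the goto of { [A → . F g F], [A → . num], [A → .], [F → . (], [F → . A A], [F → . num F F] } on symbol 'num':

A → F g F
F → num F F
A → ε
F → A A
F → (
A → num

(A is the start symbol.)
{ [A → . F g F], [A → . num], [A → .], [A → num .], [F → . (], [F → . A A], [F → . num F F], [F → num . F F] }

GOTO(I, 'num') = CLOSURE({ [A → αX.β] : [A → α.Xβ] ∈ I, X = 'num' })

Items with dot before 'num', with the dot advanced:
  [A → . num] → [A → num .]
  [F → . num F F] → [F → num . F F]
Closure of the advanced items:
  [F → num . F F] has the dot before F: add [F → . num F F], [F → . A A], [F → . (]
  [F → . A A] has the dot before A: add [A → . F g F], [A → .], [A → . num]

GOTO = { [A → . F g F], [A → . num], [A → .], [A → num .], [F → . (], [F → . A A], [F → . num F F], [F → num . F F] }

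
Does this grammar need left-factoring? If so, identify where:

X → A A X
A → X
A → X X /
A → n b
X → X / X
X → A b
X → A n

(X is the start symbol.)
Yes, X has productions with common prefix 'A'; A has productions with common prefix 'X'

Left-factoring is needed when two productions for the same non-terminal
share a common prefix on the right-hand side.

Productions for X:
  X → A A X
  X → X / X
  X → A b
  X → A n
Productions for A:
  A → X
  A → X X /
  A → n b

Found common prefix 'A' in productions for X
Found common prefix 'X' in productions for A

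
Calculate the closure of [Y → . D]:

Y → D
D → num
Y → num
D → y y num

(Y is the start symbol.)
To compute CLOSURE, for each item [A → α.Bβ] where B is a non-terminal, add [B → .γ] for all productions B → γ; repeat for the newly added items until nothing changes.

Start with: [Y → . D]
  [Y → . D] has the dot before D: add [D → . num], [D → . y y num]
No further items can be added.

CLOSURE = { [D → . num], [D → . y y num], [Y → . D] }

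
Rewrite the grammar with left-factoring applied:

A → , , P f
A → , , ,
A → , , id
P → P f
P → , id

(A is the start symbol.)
A → , , A'
A' → P f
A' → ,
A' → id
P → P f
P → , id

Left-factoring transforms A → αβ₁ | αβ₂ into A → αA' and A' → β₁ | β₂
(α is the longest common prefix among the alternatives). Repeat until
no nonterminal has two alternatives with a common prefix.

Round 1: A has alternatives sharing prefix ', ,'. Introduce A': A → , , A'
  Add: A' → P f
  Add: A' → ,
  Add: A' → id

No remaining common prefixes — done.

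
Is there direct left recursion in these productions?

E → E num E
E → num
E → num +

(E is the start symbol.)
Yes, E is left-recursive

Direct left recursion occurs when N → N α for some non-terminal N (the right-hand side begins with the left-hand side itself).

E → E num E: LEFT RECURSIVE (starts with E)
E → num: starts with num
E → num +: starts with num

The grammar has direct left recursion on: E.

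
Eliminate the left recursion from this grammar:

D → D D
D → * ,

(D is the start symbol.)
D → * , D'
D' → D D'
D' → ε

D is directly left-recursive. The standard transformation for
  A → A α₁ | ... | A α_m | β₁ | ... | β_n
is
  A  → β₁ A' | ... | β_n A'
  A' → α₁ A' | ... | α_m A' | ε

D → * , becomes D → * , D'
D → D D becomes D' → D D'
Add D' → ε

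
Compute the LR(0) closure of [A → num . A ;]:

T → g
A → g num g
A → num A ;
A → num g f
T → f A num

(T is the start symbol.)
To compute CLOSURE, for each item [A → α.Bβ] where B is a non-terminal, add [B → .γ] for all productions B → γ; repeat for the newly added items until nothing changes.

Start with: [A → num . A ;]
  [A → num . A ;] has the dot before A: add [A → . g num g], [A → . num A ;], [A → . num g f]
No further items can be added.

CLOSURE = { [A → . g num g], [A → . num A ;], [A → . num g f], [A → num . A ;] }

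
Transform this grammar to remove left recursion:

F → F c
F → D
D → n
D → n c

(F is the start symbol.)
F is directly left-recursive. The standard transformation for
  A → A α₁ | ... | A α_m | β₁ | ... | β_n
is
  A  → β₁ A' | ... | β_n A'
  A' → α₁ A' | ... | α_m A' | ε

F → D becomes F → D F'
F → F c becomes F' → c F'
Add F' → ε

Productions for other non-terminals are unchanged:
  D → n
  D → n c

Resulting grammar:
F → D F'
F' → c F'
F' → ε
D → n
D → n c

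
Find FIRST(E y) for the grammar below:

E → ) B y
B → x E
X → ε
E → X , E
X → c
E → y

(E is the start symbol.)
FIRST sets of the non-terminals involved (from the grammar, by fixed-point iteration):
  FIRST(E) = { ')', ',', 'c', 'y' }

To compute FIRST(E y), process the symbols left to right:
Symbol E is a non-terminal. Add FIRST(E) \ {ε} = { ')', ',', 'c', 'y' }
E is not nullable (ε ∉ FIRST(E)), so stop here.
FIRST(E y) = { ')', ',', 'c', 'y' }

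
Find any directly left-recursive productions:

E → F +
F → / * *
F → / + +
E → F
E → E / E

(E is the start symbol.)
Yes, E is left-recursive

E → F +: starts with F
F → / * *: starts with '/'
F → / + +: starts with '/'
E → F: starts with F
E → E / E: LEFT RECURSIVE (starts with E)

The grammar has direct left recursion on: E.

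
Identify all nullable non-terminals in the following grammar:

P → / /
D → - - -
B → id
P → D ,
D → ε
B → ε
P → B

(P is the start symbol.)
{ 'B', 'D', 'P' }

A non-terminal is nullable if it can derive ε (the empty string): either it has an ε-production, or it has a production whose right-hand side consists entirely of nullable non-terminals.

ε-productions: D → ε, B → ε
So D, B are immediately nullable.
P → B: every symbol on the right is nullable, so P is nullable too.
Every non-terminal is now nullable.
Nullable = { 'B', 'D', 'P' }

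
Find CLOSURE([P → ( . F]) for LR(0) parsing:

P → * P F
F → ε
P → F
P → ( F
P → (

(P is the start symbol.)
{ [F → .], [P → ( . F] }

To compute CLOSURE, for each item [A → α.Bβ] where B is a non-terminal, add [B → .γ] for all productions B → γ; repeat for the newly added items until nothing changes.

Start with: [P → ( . F]
  [P → ( . F] has the dot before F: add [F → .]
No further items can be added.

CLOSURE = { [F → .], [P → ( . F] }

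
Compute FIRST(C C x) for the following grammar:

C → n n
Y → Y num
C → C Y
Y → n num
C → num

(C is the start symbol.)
FIRST sets of the non-terminals involved (from the grammar, by fixed-point iteration):
  FIRST(C) = { 'n', 'num' }

To compute FIRST(C C x), process the symbols left to right:
Symbol C is a non-terminal. Add FIRST(C) \ {ε} = { 'n', 'num' }
C is not nullable (ε ∉ FIRST(C)), so stop here.
FIRST(C C x) = { 'n', 'num' }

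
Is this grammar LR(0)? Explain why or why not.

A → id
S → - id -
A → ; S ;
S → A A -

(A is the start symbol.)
Yes, the grammar is LR(0)

A grammar is LR(0) if no state in the canonical LR(0) collection has:
  - both a shift item (dot before a terminal) and a complete item (shift-reduce conflict), or
  - two or more complete items (reduce-reduce conflict; the accept item [A' → A .] counts as a complete item here).

Augment with A' → A and build the canonical LR(0) collection (I0 = CLOSURE({[A' → . A]}), then GOTO on every symbol after a dot until no new states appear). It has 12 states:
  I0: { [A → . ; S ;], [A → . id], [A' → . A] }  — shift
  I1: { [A → . ; S ;], [A → . id], [A → ; . S ;], [S → . - id -], [S → . A A -] }  — shift
  I2: { [A' → A .] }  — accept
  I3: { [A → id .] }  — reduce
  I4: { [S → - . id -] }  — shift
  I5: { [A → . ; S ;], [A → . id], [S → A . A -] }  — shift
  I6: { [A → ; S . ;] }  — shift
  I7: { [A → ; S ; .] }  — reduce
  I8: { [S → A A . -] }  — shift
  I9: { [S → A A - .] }  — reduce
  I10: { [S → - id . -] }  — shift
  I11: { [S → - id - .] }  — reduce

Every state is either a pure shift/goto state or contains exactly one complete item and nothing to shift — no conflicts. The grammar is LR(0).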